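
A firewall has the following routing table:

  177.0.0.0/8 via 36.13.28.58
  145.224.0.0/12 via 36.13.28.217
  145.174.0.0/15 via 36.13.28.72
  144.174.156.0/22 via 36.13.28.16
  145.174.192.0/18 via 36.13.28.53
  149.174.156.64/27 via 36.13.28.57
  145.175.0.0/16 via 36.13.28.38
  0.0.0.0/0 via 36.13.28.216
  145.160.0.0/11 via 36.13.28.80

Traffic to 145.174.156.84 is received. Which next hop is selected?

36.13.28.72

Routes whose prefix contains 145.174.156.84:
  0.0.0.0/0 (default, matches everything) -> 36.13.28.216
  145.160.0.0/11 (145.160.0.0 - 145.191.255.255) -> 36.13.28.80
  145.174.0.0/15 (145.174.0.0 - 145.175.255.255) -> 36.13.28.72
More-specific entries that do NOT match:
  149.174.156.64/27 (149.174.156.64 - 149.174.156.95) does not contain 145.174.156.84
  144.174.156.0/22 (144.174.156.0 - 144.174.159.255) does not contain 145.174.156.84
  145.174.192.0/18 (145.174.192.0 - 145.174.255.255) does not contain 145.174.156.84
  145.175.0.0/16 (145.175.0.0 - 145.175.255.255) does not contain 145.174.156.84
Longest matching prefix is /15 -> next hop 36.13.28.72.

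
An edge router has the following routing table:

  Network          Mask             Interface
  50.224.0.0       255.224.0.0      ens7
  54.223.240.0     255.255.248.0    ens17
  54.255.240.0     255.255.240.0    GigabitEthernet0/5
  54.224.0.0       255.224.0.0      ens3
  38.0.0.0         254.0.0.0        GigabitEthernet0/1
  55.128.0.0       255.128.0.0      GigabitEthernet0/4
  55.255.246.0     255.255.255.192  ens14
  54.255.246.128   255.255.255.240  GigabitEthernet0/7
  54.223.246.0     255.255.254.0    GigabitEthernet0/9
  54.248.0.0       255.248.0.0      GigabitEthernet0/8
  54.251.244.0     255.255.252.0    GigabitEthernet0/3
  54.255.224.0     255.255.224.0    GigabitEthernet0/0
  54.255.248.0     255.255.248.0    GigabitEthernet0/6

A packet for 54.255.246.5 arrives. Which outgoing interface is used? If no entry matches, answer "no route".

Routes whose prefix contains 54.255.246.5:
  54.224.0.0/11 (54.224.0.0 - 54.255.255.255) -> ens3
  54.248.0.0/13 (54.248.0.0 - 54.255.255.255) -> GigabitEthernet0/8
  54.255.224.0/19 (54.255.224.0 - 54.255.255.255) -> GigabitEthernet0/0
  54.255.240.0/20 (54.255.240.0 - 54.255.255.255) -> GigabitEthernet0/5
More-specific entries that do NOT match:
  54.255.246.128/28 (54.255.246.128 - 54.255.246.143) does not contain 54.255.246.5
  55.255.246.0/26 (55.255.246.0 - 55.255.246.63) does not contain 54.255.246.5
  54.223.246.0/23 (54.223.246.0 - 54.223.247.255) does not contain 54.255.246.5
  54.251.244.0/22 (54.251.244.0 - 54.251.247.255) does not contain 54.255.246.5
  54.223.240.0/21 (54.223.240.0 - 54.223.247.255) does not contain 54.255.246.5
  54.255.248.0/21 (54.255.248.0 - 54.255.255.255) does not contain 54.255.246.5
Longest matching prefix is /20 -> interface GigabitEthernet0/5.

GigabitEthernet0/5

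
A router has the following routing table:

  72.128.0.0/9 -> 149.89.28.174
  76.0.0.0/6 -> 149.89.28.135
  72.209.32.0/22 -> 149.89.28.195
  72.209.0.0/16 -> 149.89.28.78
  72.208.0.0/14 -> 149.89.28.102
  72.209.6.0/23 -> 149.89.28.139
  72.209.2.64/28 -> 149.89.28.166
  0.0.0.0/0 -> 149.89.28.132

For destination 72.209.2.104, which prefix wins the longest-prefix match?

Entries matching 72.209.2.104:
  0.0.0.0/0 (default, matches everything)
  72.128.0.0/9 (72.128.0.0 - 72.255.255.255)
  72.208.0.0/14 (72.208.0.0 - 72.211.255.255)
  72.209.0.0/16 (72.209.0.0 - 72.209.255.255)
Most specific is 72.209.0.0/16.

72.209.0.0/16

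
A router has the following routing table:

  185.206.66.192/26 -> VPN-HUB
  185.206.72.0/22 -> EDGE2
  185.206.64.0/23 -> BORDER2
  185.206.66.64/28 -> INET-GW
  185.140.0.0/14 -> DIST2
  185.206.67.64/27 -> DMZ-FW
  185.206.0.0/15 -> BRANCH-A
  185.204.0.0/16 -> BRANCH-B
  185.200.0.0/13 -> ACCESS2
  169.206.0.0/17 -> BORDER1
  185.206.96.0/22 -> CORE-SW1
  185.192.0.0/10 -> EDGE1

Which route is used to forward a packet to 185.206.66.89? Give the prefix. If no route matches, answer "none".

185.206.0.0/15

Entries matching 185.206.66.89:
  185.192.0.0/10 (185.192.0.0 - 185.255.255.255)
  185.200.0.0/13 (185.200.0.0 - 185.207.255.255)
  185.206.0.0/15 (185.206.0.0 - 185.207.255.255)
Most specific is 185.206.0.0/15.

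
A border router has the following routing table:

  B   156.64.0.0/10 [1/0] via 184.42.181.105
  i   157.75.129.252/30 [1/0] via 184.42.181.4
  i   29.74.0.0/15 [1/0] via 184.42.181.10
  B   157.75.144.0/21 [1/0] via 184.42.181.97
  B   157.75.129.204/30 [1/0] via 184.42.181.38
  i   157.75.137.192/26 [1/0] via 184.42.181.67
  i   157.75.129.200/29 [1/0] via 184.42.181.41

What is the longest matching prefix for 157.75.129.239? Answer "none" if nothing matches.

none

157.75.129.239 is outside every listed prefix and there is no default route.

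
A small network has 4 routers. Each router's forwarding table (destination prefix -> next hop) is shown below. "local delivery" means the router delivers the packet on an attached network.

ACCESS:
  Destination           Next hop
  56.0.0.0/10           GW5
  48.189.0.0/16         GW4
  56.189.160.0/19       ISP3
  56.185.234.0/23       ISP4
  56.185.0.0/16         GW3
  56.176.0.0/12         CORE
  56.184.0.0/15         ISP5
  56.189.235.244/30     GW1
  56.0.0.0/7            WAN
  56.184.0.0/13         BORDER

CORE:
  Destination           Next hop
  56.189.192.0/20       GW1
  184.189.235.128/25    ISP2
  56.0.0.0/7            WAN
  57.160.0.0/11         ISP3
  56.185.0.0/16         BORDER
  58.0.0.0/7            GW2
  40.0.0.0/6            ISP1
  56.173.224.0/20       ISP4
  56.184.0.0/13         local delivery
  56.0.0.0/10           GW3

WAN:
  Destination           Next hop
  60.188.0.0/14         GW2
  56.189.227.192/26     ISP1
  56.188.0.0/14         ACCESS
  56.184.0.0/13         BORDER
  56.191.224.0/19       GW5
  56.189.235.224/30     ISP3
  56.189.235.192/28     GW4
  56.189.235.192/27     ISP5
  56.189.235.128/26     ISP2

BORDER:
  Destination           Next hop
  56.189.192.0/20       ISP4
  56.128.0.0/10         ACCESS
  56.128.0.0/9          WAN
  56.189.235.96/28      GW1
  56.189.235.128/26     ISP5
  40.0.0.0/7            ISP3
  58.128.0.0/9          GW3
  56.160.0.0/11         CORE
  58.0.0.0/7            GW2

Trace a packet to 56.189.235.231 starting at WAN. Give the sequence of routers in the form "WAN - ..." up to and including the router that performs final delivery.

At WAN: longest match for 56.189.235.231 is 56.188.0.0/14 -> ACCESS
At ACCESS: longest match for 56.189.235.231 is 56.184.0.0/13 -> BORDER
At BORDER: longest match for 56.189.235.231 is 56.160.0.0/11 -> CORE
At CORE: longest match for 56.189.235.231 is 56.184.0.0/13 -> local delivery

WAN - ACCESS - BORDER - CORE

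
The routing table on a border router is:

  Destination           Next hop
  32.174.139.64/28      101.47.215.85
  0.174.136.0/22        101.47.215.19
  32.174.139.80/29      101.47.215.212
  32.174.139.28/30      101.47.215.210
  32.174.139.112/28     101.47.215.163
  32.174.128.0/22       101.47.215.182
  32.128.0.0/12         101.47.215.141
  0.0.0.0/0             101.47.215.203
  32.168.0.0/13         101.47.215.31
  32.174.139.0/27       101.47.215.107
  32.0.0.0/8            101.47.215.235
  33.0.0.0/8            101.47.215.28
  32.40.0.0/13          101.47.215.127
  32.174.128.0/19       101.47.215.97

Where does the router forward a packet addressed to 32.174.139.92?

Routes whose prefix contains 32.174.139.92:
  0.0.0.0/0 (default, matches everything) -> 101.47.215.203
  32.0.0.0/8 (32.0.0.0 - 32.255.255.255) -> 101.47.215.235
  32.168.0.0/13 (32.168.0.0 - 32.175.255.255) -> 101.47.215.31
  32.174.128.0/19 (32.174.128.0 - 32.174.159.255) -> 101.47.215.97
More-specific entries that do NOT match:
  32.174.139.28/30 (32.174.139.28 - 32.174.139.31) does not contain 32.174.139.92
  32.174.139.80/29 (32.174.139.80 - 32.174.139.87) does not contain 32.174.139.92
  32.174.139.64/28 (32.174.139.64 - 32.174.139.79) does not contain 32.174.139.92
  32.174.139.112/28 (32.174.139.112 - 32.174.139.127) does not contain 32.174.139.92
  32.174.139.0/27 (32.174.139.0 - 32.174.139.31) does not contain 32.174.139.92
  0.174.136.0/22 (0.174.136.0 - 0.174.139.255) does not contain 32.174.139.92
  32.174.128.0/22 (32.174.128.0 - 32.174.131.255) does not contain 32.174.139.92
Longest matching prefix is /19 -> next hop 101.47.215.97.

101.47.215.97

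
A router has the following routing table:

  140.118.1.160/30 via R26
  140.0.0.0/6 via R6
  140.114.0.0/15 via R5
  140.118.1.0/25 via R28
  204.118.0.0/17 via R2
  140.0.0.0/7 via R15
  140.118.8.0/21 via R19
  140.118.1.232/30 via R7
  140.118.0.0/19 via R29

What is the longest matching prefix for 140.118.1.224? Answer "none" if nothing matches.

Entries matching 140.118.1.224:
  140.0.0.0/6 (140.0.0.0 - 143.255.255.255)
  140.0.0.0/7 (140.0.0.0 - 141.255.255.255)
  140.118.0.0/19 (140.118.0.0 - 140.118.31.255)
Most specific is 140.118.0.0/19.

140.118.0.0/19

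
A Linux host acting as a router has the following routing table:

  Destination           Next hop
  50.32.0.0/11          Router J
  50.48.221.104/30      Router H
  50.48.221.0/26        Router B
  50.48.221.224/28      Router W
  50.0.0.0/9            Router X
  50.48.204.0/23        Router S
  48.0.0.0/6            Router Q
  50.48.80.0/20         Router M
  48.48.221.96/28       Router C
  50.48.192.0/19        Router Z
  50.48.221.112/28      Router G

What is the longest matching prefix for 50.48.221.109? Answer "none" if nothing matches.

Entries matching 50.48.221.109:
  48.0.0.0/6 (48.0.0.0 - 51.255.255.255)
  50.0.0.0/9 (50.0.0.0 - 50.127.255.255)
  50.32.0.0/11 (50.32.0.0 - 50.63.255.255)
  50.48.192.0/19 (50.48.192.0 - 50.48.223.255)
Most specific is 50.48.192.0/19.

50.48.192.0/19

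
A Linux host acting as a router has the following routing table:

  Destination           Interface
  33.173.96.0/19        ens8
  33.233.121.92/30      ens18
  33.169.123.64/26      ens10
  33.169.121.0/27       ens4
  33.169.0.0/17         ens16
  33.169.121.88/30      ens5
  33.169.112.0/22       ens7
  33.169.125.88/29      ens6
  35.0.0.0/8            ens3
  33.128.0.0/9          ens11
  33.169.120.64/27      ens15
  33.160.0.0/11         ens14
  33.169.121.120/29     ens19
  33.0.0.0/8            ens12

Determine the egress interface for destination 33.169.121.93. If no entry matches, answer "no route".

Routes whose prefix contains 33.169.121.93:
  33.0.0.0/8 (33.0.0.0 - 33.255.255.255) -> ens12
  33.128.0.0/9 (33.128.0.0 - 33.255.255.255) -> ens11
  33.160.0.0/11 (33.160.0.0 - 33.191.255.255) -> ens14
  33.169.0.0/17 (33.169.0.0 - 33.169.127.255) -> ens16
More-specific entries that do NOT match:
  33.233.121.92/30 (33.233.121.92 - 33.233.121.95) does not contain 33.169.121.93
  33.169.121.88/30 (33.169.121.88 - 33.169.121.91) does not contain 33.169.121.93
  33.169.125.88/29 (33.169.125.88 - 33.169.125.95) does not contain 33.169.121.93
  33.169.121.120/29 (33.169.121.120 - 33.169.121.127) does not contain 33.169.121.93
  33.169.121.0/27 (33.169.121.0 - 33.169.121.31) does not contain 33.169.121.93
  33.169.120.64/27 (33.169.120.64 - 33.169.120.95) does not contain 33.169.121.93
  33.169.123.64/26 (33.169.123.64 - 33.169.123.127) does not contain 33.169.121.93
  33.169.112.0/22 (33.169.112.0 - 33.169.115.255) does not contain 33.169.121.93
  33.173.96.0/19 (33.173.96.0 - 33.173.127.255) does not contain 33.169.121.93
Longest matching prefix is /17 -> interface ens16.

ens16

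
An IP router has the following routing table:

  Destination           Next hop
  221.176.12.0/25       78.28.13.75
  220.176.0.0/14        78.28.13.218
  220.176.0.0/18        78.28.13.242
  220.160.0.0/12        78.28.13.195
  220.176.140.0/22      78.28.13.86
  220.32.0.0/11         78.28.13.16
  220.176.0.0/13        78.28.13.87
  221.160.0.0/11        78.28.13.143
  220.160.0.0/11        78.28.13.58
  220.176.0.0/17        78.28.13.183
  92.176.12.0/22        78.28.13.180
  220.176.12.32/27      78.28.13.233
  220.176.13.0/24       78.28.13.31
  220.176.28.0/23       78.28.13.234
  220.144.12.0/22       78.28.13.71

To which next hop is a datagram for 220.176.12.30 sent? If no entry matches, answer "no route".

Routes whose prefix contains 220.176.12.30:
  220.160.0.0/11 (220.160.0.0 - 220.191.255.255) -> 78.28.13.58
  220.176.0.0/13 (220.176.0.0 - 220.183.255.255) -> 78.28.13.87
  220.176.0.0/14 (220.176.0.0 - 220.179.255.255) -> 78.28.13.218
  220.176.0.0/17 (220.176.0.0 - 220.176.127.255) -> 78.28.13.183
  220.176.0.0/18 (220.176.0.0 - 220.176.63.255) -> 78.28.13.242
More-specific entries that do NOT match:
  220.176.12.32/27 (220.176.12.32 - 220.176.12.63) does not contain 220.176.12.30
  221.176.12.0/25 (221.176.12.0 - 221.176.12.127) does not contain 220.176.12.30
  220.176.13.0/24 (220.176.13.0 - 220.176.13.255) does not contain 220.176.12.30
  220.176.28.0/23 (220.176.28.0 - 220.176.29.255) does not contain 220.176.12.30
  220.176.140.0/22 (220.176.140.0 - 220.176.143.255) does not contain 220.176.12.30
  92.176.12.0/22 (92.176.12.0 - 92.176.15.255) does not contain 220.176.12.30
  220.144.12.0/22 (220.144.12.0 - 220.144.15.255) does not contain 220.176.12.30
Longest matching prefix is /18 -> next hop 78.28.13.242.

78.28.13.242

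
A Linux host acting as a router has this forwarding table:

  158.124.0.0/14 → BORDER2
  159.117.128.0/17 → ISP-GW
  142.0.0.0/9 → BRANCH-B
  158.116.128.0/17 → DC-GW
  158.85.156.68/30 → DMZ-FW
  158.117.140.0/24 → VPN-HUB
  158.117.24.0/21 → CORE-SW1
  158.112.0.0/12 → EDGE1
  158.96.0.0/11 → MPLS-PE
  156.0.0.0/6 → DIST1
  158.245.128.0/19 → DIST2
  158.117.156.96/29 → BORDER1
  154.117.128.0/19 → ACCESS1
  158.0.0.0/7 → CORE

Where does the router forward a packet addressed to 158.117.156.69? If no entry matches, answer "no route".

Routes whose prefix contains 158.117.156.69:
  156.0.0.0/6 (156.0.0.0 - 159.255.255.255) -> DIST1
  158.0.0.0/7 (158.0.0.0 - 159.255.255.255) -> CORE
  158.96.0.0/11 (158.96.0.0 - 158.127.255.255) -> MPLS-PE
  158.112.0.0/12 (158.112.0.0 - 158.127.255.255) -> EDGE1
More-specific entries that do NOT match:
  158.85.156.68/30 (158.85.156.68 - 158.85.156.71) does not contain 158.117.156.69
  158.117.156.96/29 (158.117.156.96 - 158.117.156.103) does not contain 158.117.156.69
  158.117.140.0/24 (158.117.140.0 - 158.117.140.255) does not contain 158.117.156.69
  158.117.24.0/21 (158.117.24.0 - 158.117.31.255) does not contain 158.117.156.69
  158.245.128.0/19 (158.245.128.0 - 158.245.159.255) does not contain 158.117.156.69
  154.117.128.0/19 (154.117.128.0 - 154.117.159.255) does not contain 158.117.156.69
  159.117.128.0/17 (159.117.128.0 - 159.117.255.255) does not contain 158.117.156.69
  158.116.128.0/17 (158.116.128.0 - 158.116.255.255) does not contain 158.117.156.69
  158.124.0.0/14 (158.124.0.0 - 158.127.255.255) does not contain 158.117.156.69
Longest matching prefix is /12 -> next hop EDGE1.

EDGE1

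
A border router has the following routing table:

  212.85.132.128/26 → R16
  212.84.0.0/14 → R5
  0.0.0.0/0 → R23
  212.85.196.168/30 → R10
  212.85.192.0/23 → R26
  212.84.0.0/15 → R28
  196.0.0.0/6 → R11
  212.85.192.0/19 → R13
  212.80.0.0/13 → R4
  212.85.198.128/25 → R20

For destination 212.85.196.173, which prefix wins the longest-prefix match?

Entries matching 212.85.196.173:
  0.0.0.0/0 (default, matches everything)
  212.80.0.0/13 (212.80.0.0 - 212.87.255.255)
  212.84.0.0/14 (212.84.0.0 - 212.87.255.255)
  212.84.0.0/15 (212.84.0.0 - 212.85.255.255)
  212.85.192.0/19 (212.85.192.0 - 212.85.223.255)
Most specific is 212.85.192.0/19.

212.85.192.0/19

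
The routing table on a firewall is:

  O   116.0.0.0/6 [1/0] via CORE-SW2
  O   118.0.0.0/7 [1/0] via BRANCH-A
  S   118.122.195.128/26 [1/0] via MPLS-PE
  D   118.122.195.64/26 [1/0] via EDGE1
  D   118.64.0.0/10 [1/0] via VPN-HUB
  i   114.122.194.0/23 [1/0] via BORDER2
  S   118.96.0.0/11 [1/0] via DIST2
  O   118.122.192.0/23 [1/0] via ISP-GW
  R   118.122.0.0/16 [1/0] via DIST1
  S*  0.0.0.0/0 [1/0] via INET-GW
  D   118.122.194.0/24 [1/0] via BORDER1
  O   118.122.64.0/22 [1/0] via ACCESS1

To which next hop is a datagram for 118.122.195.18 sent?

Routes whose prefix contains 118.122.195.18:
  0.0.0.0/0 (default, matches everything) -> INET-GW
  116.0.0.0/6 (116.0.0.0 - 119.255.255.255) -> CORE-SW2
  118.0.0.0/7 (118.0.0.0 - 119.255.255.255) -> BRANCH-A
  118.64.0.0/10 (118.64.0.0 - 118.127.255.255) -> VPN-HUB
  118.96.0.0/11 (118.96.0.0 - 118.127.255.255) -> DIST2
  118.122.0.0/16 (118.122.0.0 - 118.122.255.255) -> DIST1
More-specific entries that do NOT match:
  118.122.195.128/26 (118.122.195.128 - 118.122.195.191) does not contain 118.122.195.18
  118.122.195.64/26 (118.122.195.64 - 118.122.195.127) does not contain 118.122.195.18
  118.122.194.0/24 (118.122.194.0 - 118.122.194.255) does not contain 118.122.195.18
  114.122.194.0/23 (114.122.194.0 - 114.122.195.255) does not contain 118.122.195.18
  118.122.192.0/23 (118.122.192.0 - 118.122.193.255) does not contain 118.122.195.18
  118.122.64.0/22 (118.122.64.0 - 118.122.67.255) does not contain 118.122.195.18
Longest matching prefix is /16 -> next hop DIST1.

DIST1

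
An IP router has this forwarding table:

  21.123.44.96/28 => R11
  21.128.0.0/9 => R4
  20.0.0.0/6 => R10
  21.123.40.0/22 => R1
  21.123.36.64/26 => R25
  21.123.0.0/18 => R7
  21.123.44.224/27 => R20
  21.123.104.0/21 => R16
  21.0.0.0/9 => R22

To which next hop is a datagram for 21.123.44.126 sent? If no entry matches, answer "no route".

R7

Routes whose prefix contains 21.123.44.126:
  20.0.0.0/6 (20.0.0.0 - 23.255.255.255) -> R10
  21.0.0.0/9 (21.0.0.0 - 21.127.255.255) -> R22
  21.123.0.0/18 (21.123.0.0 - 21.123.63.255) -> R7
More-specific entries that do NOT match:
  21.123.44.96/28 (21.123.44.96 - 21.123.44.111) does not contain 21.123.44.126
  21.123.44.224/27 (21.123.44.224 - 21.123.44.255) does not contain 21.123.44.126
  21.123.36.64/26 (21.123.36.64 - 21.123.36.127) does not contain 21.123.44.126
  21.123.40.0/22 (21.123.40.0 - 21.123.43.255) does not contain 21.123.44.126
  21.123.104.0/21 (21.123.104.0 - 21.123.111.255) does not contain 21.123.44.126
Longest matching prefix is /18 -> next hop R7.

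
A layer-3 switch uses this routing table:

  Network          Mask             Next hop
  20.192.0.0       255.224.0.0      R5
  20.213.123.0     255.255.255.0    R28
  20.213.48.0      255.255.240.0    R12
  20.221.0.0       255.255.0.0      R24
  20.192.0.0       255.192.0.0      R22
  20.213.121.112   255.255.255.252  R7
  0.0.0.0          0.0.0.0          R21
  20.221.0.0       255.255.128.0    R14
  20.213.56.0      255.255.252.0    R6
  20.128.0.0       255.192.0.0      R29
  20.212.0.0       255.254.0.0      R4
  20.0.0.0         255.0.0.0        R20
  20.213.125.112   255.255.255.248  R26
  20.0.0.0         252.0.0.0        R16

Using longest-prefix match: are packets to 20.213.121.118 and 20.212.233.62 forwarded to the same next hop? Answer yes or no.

20.213.121.118: longest match 20.212.0.0/15 -> R4
20.212.233.62: longest match 20.212.0.0/15 -> R4

yes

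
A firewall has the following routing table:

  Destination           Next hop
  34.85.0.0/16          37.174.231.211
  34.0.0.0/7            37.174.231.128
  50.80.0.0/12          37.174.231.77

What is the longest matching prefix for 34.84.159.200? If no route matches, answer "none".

Entries matching 34.84.159.200:
  34.0.0.0/7 (34.0.0.0 - 35.255.255.255)
Most specific is 34.0.0.0/7.

34.0.0.0/7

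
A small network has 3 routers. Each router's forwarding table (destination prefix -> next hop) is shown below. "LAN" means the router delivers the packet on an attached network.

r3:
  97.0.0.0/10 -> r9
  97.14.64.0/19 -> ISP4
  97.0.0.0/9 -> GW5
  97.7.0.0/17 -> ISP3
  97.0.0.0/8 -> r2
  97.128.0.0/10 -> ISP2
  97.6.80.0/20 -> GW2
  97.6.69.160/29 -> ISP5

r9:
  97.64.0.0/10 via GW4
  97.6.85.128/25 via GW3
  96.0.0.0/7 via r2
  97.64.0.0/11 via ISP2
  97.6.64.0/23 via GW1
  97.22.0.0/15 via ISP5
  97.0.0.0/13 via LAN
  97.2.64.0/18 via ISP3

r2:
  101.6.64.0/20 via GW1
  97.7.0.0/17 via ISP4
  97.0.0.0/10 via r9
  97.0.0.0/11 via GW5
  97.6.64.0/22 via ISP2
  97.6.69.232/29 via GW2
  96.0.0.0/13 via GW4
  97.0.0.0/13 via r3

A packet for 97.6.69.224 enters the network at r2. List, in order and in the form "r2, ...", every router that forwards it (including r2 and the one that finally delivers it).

r2, r3, r9

At r2: longest match for 97.6.69.224 is 97.0.0.0/13 -> r3
At r3: longest match for 97.6.69.224 is 97.0.0.0/10 -> r9
At r9: longest match for 97.6.69.224 is 97.0.0.0/13 -> LAN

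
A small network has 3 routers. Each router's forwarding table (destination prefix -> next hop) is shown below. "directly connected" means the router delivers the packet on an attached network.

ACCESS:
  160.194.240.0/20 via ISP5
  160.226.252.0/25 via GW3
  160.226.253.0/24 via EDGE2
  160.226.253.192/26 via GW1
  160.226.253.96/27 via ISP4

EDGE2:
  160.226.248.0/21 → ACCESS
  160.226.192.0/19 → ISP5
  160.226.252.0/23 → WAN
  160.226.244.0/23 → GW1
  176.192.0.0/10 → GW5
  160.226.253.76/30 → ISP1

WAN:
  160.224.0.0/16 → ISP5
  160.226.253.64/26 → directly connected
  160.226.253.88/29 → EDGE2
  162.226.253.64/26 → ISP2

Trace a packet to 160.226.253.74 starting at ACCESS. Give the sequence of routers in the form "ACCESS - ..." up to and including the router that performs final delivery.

ACCESS - EDGE2 - WAN

At ACCESS: longest match for 160.226.253.74 is 160.226.253.0/24 -> EDGE2
At EDGE2: longest match for 160.226.253.74 is 160.226.252.0/23 -> WAN
At WAN: longest match for 160.226.253.74 is 160.226.253.64/26 -> directly connected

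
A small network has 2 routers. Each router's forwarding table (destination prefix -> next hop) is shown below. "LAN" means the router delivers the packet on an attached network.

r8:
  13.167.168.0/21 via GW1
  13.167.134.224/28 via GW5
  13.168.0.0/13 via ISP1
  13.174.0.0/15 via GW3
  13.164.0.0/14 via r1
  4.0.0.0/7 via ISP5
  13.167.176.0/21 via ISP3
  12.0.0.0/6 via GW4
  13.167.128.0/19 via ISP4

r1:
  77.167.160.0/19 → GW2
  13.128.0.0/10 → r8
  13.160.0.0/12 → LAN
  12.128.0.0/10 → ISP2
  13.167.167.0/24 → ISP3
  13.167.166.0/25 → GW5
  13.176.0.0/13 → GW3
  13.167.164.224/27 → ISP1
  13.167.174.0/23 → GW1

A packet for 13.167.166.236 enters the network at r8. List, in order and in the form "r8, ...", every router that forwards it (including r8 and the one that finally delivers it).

r8, r1

At r8: longest match for 13.167.166.236 is 13.164.0.0/14 -> r1
At r1: longest match for 13.167.166.236 is 13.160.0.0/12 -> LAN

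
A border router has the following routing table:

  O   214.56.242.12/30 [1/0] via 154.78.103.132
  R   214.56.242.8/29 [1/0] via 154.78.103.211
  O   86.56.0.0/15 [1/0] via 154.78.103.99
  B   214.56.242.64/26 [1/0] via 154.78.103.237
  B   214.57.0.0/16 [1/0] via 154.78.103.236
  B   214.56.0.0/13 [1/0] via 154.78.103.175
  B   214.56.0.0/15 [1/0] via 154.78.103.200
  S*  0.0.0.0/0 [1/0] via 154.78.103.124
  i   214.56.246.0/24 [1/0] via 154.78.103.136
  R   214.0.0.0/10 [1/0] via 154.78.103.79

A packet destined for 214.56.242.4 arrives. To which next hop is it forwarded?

154.78.103.200

Routes whose prefix contains 214.56.242.4:
  0.0.0.0/0 (default, matches everything) -> 154.78.103.124
  214.0.0.0/10 (214.0.0.0 - 214.63.255.255) -> 154.78.103.79
  214.56.0.0/13 (214.56.0.0 - 214.63.255.255) -> 154.78.103.175
  214.56.0.0/15 (214.56.0.0 - 214.57.255.255) -> 154.78.103.200
More-specific entries that do NOT match:
  214.56.242.12/30 (214.56.242.12 - 214.56.242.15) does not contain 214.56.242.4
  214.56.242.8/29 (214.56.242.8 - 214.56.242.15) does not contain 214.56.242.4
  214.56.242.64/26 (214.56.242.64 - 214.56.242.127) does not contain 214.56.242.4
  214.56.246.0/24 (214.56.246.0 - 214.56.246.255) does not contain 214.56.242.4
  214.57.0.0/16 (214.57.0.0 - 214.57.255.255) does not contain 214.56.242.4
Longest matching prefix is /15 -> next hop 154.78.103.200.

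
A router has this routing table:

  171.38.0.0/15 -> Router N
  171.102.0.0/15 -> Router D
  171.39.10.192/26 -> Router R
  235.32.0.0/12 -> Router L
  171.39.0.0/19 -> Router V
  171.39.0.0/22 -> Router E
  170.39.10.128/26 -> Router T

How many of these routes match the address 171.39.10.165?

2

Prefixes containing 171.39.10.165:
  171.38.0.0/15 (171.38.0.0 - 171.39.255.255)
  171.39.0.0/19 (171.39.0.0 - 171.39.31.255)
Total matching entries: 2.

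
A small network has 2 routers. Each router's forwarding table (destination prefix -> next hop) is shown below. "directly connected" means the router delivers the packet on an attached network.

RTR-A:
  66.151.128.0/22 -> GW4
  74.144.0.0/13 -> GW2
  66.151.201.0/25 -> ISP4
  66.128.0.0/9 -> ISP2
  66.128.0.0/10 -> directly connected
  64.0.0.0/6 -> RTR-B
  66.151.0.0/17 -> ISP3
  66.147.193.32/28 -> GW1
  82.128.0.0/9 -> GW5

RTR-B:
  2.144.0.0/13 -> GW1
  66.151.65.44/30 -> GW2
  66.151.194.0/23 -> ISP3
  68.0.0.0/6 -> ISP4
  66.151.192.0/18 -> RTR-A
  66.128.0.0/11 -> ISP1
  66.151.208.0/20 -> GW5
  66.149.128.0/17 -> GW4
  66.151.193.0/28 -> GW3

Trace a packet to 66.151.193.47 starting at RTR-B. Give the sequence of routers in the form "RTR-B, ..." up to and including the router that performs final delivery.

RTR-B, RTR-A

At RTR-B: longest match for 66.151.193.47 is 66.151.192.0/18 -> RTR-A
At RTR-A: longest match for 66.151.193.47 is 66.128.0.0/10 -> directly connected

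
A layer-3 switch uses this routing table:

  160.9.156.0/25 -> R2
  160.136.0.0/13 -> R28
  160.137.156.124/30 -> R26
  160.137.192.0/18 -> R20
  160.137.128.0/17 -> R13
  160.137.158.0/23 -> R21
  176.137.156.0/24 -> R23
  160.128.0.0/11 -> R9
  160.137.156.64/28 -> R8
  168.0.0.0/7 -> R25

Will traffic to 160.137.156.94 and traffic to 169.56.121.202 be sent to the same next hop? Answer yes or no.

160.137.156.94: longest match 160.137.128.0/17 -> R13
169.56.121.202: longest match 168.0.0.0/7 -> R25

no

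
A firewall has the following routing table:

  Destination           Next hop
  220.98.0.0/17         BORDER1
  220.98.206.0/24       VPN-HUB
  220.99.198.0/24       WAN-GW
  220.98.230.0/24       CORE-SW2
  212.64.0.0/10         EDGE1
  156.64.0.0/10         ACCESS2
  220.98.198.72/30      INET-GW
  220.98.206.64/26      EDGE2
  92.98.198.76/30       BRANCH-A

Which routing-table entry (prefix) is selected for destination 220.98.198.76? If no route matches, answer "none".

220.98.198.76 is outside every listed prefix and there is no default route.

none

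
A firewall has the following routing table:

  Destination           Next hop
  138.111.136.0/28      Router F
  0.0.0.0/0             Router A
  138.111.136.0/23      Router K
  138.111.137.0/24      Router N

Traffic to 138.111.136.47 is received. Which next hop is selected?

Routes whose prefix contains 138.111.136.47:
  0.0.0.0/0 (default, matches everything) -> Router A
  138.111.136.0/23 (138.111.136.0 - 138.111.137.255) -> Router K
More-specific entries that do NOT match:
  138.111.136.0/28 (138.111.136.0 - 138.111.136.15) does not contain 138.111.136.47
  138.111.137.0/24 (138.111.137.0 - 138.111.137.255) does not contain 138.111.136.47
Longest matching prefix is /23 -> next hop Router K.

Router K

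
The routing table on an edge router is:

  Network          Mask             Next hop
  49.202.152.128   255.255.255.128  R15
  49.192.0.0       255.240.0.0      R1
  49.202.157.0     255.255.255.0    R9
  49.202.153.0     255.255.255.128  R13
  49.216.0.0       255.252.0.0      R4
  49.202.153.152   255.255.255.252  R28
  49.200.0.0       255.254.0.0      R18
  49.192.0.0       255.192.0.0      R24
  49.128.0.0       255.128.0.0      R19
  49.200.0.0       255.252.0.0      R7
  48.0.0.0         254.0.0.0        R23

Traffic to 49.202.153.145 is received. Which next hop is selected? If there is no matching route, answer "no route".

Routes whose prefix contains 49.202.153.145:
  48.0.0.0/7 (48.0.0.0 - 49.255.255.255) -> R23
  49.128.0.0/9 (49.128.0.0 - 49.255.255.255) -> R19
  49.192.0.0/10 (49.192.0.0 - 49.255.255.255) -> R24
  49.192.0.0/12 (49.192.0.0 - 49.207.255.255) -> R1
  49.200.0.0/14 (49.200.0.0 - 49.203.255.255) -> R7
More-specific entries that do NOT match:
  49.202.153.152/30 (49.202.153.152 - 49.202.153.155) does not contain 49.202.153.145
  49.202.152.128/25 (49.202.152.128 - 49.202.152.255) does not contain 49.202.153.145
  49.202.153.0/25 (49.202.153.0 - 49.202.153.127) does not contain 49.202.153.145
  49.202.157.0/24 (49.202.157.0 - 49.202.157.255) does not contain 49.202.153.145
  49.200.0.0/15 (49.200.0.0 - 49.201.255.255) does not contain 49.202.153.145
Longest matching prefix is /14 -> next hop R7.

R7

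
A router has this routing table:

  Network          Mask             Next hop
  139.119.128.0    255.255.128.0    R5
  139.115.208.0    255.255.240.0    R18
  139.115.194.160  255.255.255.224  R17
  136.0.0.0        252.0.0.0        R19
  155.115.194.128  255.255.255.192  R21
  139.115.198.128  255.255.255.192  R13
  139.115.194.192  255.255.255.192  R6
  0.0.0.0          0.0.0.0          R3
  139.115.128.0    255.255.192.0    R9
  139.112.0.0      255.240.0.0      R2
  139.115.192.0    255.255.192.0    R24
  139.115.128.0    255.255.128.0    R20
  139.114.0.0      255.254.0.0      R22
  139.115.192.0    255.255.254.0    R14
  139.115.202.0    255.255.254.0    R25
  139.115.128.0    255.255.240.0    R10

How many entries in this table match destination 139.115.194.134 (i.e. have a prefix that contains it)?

Prefixes containing 139.115.194.134:
  0.0.0.0/0 (default, matches everything)
  136.0.0.0/6 (136.0.0.0 - 139.255.255.255)
  139.112.0.0/12 (139.112.0.0 - 139.127.255.255)
  139.114.0.0/15 (139.114.0.0 - 139.115.255.255)
  139.115.128.0/17 (139.115.128.0 - 139.115.255.255)
  139.115.192.0/18 (139.115.192.0 - 139.115.255.255)
Total matching entries: 6.

6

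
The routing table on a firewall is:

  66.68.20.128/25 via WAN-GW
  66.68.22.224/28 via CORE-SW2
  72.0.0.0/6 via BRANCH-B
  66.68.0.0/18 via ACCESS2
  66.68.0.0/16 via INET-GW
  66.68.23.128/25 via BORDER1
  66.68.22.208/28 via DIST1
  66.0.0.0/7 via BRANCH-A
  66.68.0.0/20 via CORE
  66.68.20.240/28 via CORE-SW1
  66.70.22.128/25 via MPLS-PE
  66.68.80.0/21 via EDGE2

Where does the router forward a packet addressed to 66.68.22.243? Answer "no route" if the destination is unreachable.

ACCESS2

Routes whose prefix contains 66.68.22.243:
  66.0.0.0/7 (66.0.0.0 - 67.255.255.255) -> BRANCH-A
  66.68.0.0/16 (66.68.0.0 - 66.68.255.255) -> INET-GW
  66.68.0.0/18 (66.68.0.0 - 66.68.63.255) -> ACCESS2
More-specific entries that do NOT match:
  66.68.22.224/28 (66.68.22.224 - 66.68.22.239) does not contain 66.68.22.243
  66.68.22.208/28 (66.68.22.208 - 66.68.22.223) does not contain 66.68.22.243
  66.68.20.240/28 (66.68.20.240 - 66.68.20.255) does not contain 66.68.22.243
  66.68.20.128/25 (66.68.20.128 - 66.68.20.255) does not contain 66.68.22.243
  66.68.23.128/25 (66.68.23.128 - 66.68.23.255) does not contain 66.68.22.243
  66.70.22.128/25 (66.70.22.128 - 66.70.22.255) does not contain 66.68.22.243
  66.68.80.0/21 (66.68.80.0 - 66.68.87.255) does not contain 66.68.22.243
  66.68.0.0/20 (66.68.0.0 - 66.68.15.255) does not contain 66.68.22.243
Longest matching prefix is /18 -> next hop ACCESS2.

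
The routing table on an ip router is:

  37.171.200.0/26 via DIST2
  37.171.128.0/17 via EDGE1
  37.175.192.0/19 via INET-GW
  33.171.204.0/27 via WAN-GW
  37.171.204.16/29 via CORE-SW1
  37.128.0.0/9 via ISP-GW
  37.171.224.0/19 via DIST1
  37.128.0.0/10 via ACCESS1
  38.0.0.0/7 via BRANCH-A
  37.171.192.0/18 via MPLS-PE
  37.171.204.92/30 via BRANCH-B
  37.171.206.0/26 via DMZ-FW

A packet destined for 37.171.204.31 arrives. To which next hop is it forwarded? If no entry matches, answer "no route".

MPLS-PE

Routes whose prefix contains 37.171.204.31:
  37.128.0.0/9 (37.128.0.0 - 37.255.255.255) -> ISP-GW
  37.128.0.0/10 (37.128.0.0 - 37.191.255.255) -> ACCESS1
  37.171.128.0/17 (37.171.128.0 - 37.171.255.255) -> EDGE1
  37.171.192.0/18 (37.171.192.0 - 37.171.255.255) -> MPLS-PE
More-specific entries that do NOT match:
  37.171.204.92/30 (37.171.204.92 - 37.171.204.95) does not contain 37.171.204.31
  37.171.204.16/29 (37.171.204.16 - 37.171.204.23) does not contain 37.171.204.31
  33.171.204.0/27 (33.171.204.0 - 33.171.204.31) does not contain 37.171.204.31
  37.171.200.0/26 (37.171.200.0 - 37.171.200.63) does not contain 37.171.204.31
  37.171.206.0/26 (37.171.206.0 - 37.171.206.63) does not contain 37.171.204.31
  37.175.192.0/19 (37.175.192.0 - 37.175.223.255) does not contain 37.171.204.31
  37.171.224.0/19 (37.171.224.0 - 37.171.255.255) does not contain 37.171.204.31
Longest matching prefix is /18 -> next hop MPLS-PE.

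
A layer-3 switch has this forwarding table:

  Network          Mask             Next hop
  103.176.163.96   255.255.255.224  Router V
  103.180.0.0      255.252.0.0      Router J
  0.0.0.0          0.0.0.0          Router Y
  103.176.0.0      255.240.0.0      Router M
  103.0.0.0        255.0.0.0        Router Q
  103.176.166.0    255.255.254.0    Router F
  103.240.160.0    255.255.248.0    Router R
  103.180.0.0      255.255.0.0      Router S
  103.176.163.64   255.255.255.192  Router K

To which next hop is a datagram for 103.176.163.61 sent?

Router M

Routes whose prefix contains 103.176.163.61:
  0.0.0.0/0 (default, matches everything) -> Router Y
  103.0.0.0/8 (103.0.0.0 - 103.255.255.255) -> Router Q
  103.176.0.0/12 (103.176.0.0 - 103.191.255.255) -> Router M
More-specific entries that do NOT match:
  103.176.163.96/27 (103.176.163.96 - 103.176.163.127) does not contain 103.176.163.61
  103.176.163.64/26 (103.176.163.64 - 103.176.163.127) does not contain 103.176.163.61
  103.176.166.0/23 (103.176.166.0 - 103.176.167.255) does not contain 103.176.163.61
  103.240.160.0/21 (103.240.160.0 - 103.240.167.255) does not contain 103.176.163.61
  103.180.0.0/16 (103.180.0.0 - 103.180.255.255) does not contain 103.176.163.61
  103.180.0.0/14 (103.180.0.0 - 103.183.255.255) does not contain 103.176.163.61
Longest matching prefix is /12 -> next hop Router M.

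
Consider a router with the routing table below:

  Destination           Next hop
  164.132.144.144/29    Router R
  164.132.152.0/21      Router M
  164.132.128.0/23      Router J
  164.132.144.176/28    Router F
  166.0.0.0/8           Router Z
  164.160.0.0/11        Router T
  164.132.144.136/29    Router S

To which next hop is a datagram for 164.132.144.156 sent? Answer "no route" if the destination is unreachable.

No entry's prefix contains 164.132.144.156; there is no default route.

no route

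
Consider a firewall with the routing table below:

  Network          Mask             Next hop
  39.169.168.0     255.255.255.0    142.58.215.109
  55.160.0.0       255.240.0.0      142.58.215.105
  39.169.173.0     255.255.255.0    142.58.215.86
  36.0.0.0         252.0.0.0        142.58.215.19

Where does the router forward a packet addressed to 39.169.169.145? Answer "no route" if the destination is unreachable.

142.58.215.19

Routes whose prefix contains 39.169.169.145:
  36.0.0.0/6 (36.0.0.0 - 39.255.255.255) -> 142.58.215.19
More-specific entries that do NOT match:
  39.169.168.0/24 (39.169.168.0 - 39.169.168.255) does not contain 39.169.169.145
  39.169.173.0/24 (39.169.173.0 - 39.169.173.255) does not contain 39.169.169.145
  55.160.0.0/12 (55.160.0.0 - 55.175.255.255) does not contain 39.169.169.145
Longest matching prefix is /6 -> next hop 142.58.215.19.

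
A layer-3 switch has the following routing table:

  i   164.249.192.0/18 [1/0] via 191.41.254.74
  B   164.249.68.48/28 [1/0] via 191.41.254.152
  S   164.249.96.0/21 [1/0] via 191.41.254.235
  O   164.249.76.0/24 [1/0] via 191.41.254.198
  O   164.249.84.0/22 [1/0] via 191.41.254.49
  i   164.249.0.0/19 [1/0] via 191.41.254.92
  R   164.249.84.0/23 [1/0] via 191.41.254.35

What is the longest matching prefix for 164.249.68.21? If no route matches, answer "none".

164.249.68.21 is outside every listed prefix and there is no default route.

none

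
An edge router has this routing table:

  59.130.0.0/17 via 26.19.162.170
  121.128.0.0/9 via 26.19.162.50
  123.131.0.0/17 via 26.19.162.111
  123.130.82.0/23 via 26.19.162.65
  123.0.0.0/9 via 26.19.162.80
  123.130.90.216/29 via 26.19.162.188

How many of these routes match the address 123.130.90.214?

0

No listed prefix contains 123.130.90.214.
Total matching entries: 0.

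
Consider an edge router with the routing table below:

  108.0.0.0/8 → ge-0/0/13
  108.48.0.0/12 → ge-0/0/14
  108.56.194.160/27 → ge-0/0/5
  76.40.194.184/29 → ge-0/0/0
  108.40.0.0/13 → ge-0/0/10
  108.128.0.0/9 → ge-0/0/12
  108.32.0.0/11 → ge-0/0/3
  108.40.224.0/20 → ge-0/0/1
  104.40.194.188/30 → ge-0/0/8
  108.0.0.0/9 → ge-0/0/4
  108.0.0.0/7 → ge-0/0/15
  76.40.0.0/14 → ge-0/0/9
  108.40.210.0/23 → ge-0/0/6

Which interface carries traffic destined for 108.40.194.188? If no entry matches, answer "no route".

ge-0/0/10

Routes whose prefix contains 108.40.194.188:
  108.0.0.0/7 (108.0.0.0 - 109.255.255.255) -> ge-0/0/15
  108.0.0.0/8 (108.0.0.0 - 108.255.255.255) -> ge-0/0/13
  108.0.0.0/9 (108.0.0.0 - 108.127.255.255) -> ge-0/0/4
  108.32.0.0/11 (108.32.0.0 - 108.63.255.255) -> ge-0/0/3
  108.40.0.0/13 (108.40.0.0 - 108.47.255.255) -> ge-0/0/10
More-specific entries that do NOT match:
  104.40.194.188/30 (104.40.194.188 - 104.40.194.191) does not contain 108.40.194.188
  76.40.194.184/29 (76.40.194.184 - 76.40.194.191) does not contain 108.40.194.188
  108.56.194.160/27 (108.56.194.160 - 108.56.194.191) does not contain 108.40.194.188
  108.40.210.0/23 (108.40.210.0 - 108.40.211.255) does not contain 108.40.194.188
  108.40.224.0/20 (108.40.224.0 - 108.40.239.255) does not contain 108.40.194.188
  76.40.0.0/14 (76.40.0.0 - 76.43.255.255) does not contain 108.40.194.188
Longest matching prefix is /13 -> interface ge-0/0/10.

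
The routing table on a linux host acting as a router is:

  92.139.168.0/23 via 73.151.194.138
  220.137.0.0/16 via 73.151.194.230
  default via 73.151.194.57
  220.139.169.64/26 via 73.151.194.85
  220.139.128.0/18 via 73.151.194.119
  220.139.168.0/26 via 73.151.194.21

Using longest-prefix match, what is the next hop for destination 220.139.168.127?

73.151.194.119

Routes whose prefix contains 220.139.168.127:
  0.0.0.0/0 (default, matches everything) -> 73.151.194.57
  220.139.128.0/18 (220.139.128.0 - 220.139.191.255) -> 73.151.194.119
More-specific entries that do NOT match:
  220.139.169.64/26 (220.139.169.64 - 220.139.169.127) does not contain 220.139.168.127
  220.139.168.0/26 (220.139.168.0 - 220.139.168.63) does not contain 220.139.168.127
  92.139.168.0/23 (92.139.168.0 - 92.139.169.255) does not contain 220.139.168.127
Longest matching prefix is /18 -> next hop 73.151.194.119.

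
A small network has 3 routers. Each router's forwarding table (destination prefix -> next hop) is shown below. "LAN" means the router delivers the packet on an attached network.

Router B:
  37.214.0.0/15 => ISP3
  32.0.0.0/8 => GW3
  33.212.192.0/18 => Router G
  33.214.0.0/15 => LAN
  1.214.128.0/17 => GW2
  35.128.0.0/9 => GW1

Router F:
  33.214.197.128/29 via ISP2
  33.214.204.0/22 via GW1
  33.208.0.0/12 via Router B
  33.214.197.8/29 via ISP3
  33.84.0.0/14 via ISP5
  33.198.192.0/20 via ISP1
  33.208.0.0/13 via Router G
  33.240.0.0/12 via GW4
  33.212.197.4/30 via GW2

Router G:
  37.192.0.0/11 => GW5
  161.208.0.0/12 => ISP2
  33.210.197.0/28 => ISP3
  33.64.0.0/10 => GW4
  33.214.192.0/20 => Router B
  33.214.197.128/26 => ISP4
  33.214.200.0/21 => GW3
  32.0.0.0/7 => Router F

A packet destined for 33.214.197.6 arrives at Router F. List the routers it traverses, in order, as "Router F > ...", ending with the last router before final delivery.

Router F > Router G > Router B

At Router F: longest match for 33.214.197.6 is 33.208.0.0/13 -> Router G
At Router G: longest match for 33.214.197.6 is 33.214.192.0/20 -> Router B
At Router B: longest match for 33.214.197.6 is 33.214.0.0/15 -> LAN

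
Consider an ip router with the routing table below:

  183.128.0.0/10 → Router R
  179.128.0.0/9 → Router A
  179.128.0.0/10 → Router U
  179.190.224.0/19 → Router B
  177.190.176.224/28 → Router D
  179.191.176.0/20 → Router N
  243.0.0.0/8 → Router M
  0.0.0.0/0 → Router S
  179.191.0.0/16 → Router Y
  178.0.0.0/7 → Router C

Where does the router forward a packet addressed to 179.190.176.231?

Routes whose prefix contains 179.190.176.231:
  0.0.0.0/0 (default, matches everything) -> Router S
  178.0.0.0/7 (178.0.0.0 - 179.255.255.255) -> Router C
  179.128.0.0/9 (179.128.0.0 - 179.255.255.255) -> Router A
  179.128.0.0/10 (179.128.0.0 - 179.191.255.255) -> Router U
More-specific entries that do NOT match:
  177.190.176.224/28 (177.190.176.224 - 177.190.176.239) does not contain 179.190.176.231
  179.191.176.0/20 (179.191.176.0 - 179.191.191.255) does not contain 179.190.176.231
  179.190.224.0/19 (179.190.224.0 - 179.190.255.255) does not contain 179.190.176.231
  179.191.0.0/16 (179.191.0.0 - 179.191.255.255) does not contain 179.190.176.231
Longest matching prefix is /10 -> next hop Router U.

Router U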